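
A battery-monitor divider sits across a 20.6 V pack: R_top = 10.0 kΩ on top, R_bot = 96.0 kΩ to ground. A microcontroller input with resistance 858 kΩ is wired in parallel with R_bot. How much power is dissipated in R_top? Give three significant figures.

Total resistance from the source is R_top + (R_bot‖R_L) = 96.34 kΩ, so I = 20.6/96.34 kΩ = 0.2138 mA.
P = I²·R_top = (0.2138 mA)² × 10.0 kΩ = 0.457 mW.

P ≈ 0.457 mW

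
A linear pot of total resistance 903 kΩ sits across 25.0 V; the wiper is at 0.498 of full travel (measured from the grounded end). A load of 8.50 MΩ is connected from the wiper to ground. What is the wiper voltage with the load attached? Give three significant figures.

The wiper splits the pot into (1−α)R = 453.3 kΩ above and αR = 449.7 kΩ below.
Lower section ‖ load = 427.1 kΩ.
V_wiper = 25.0 × 427.1/(453.3 + 427.1) = 12.1 V.

V ≈ 12.1 V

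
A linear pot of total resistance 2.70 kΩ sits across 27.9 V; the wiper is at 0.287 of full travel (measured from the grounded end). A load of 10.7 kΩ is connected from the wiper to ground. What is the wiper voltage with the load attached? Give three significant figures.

V ≈ 7.61 V

The wiper splits the pot into (1−α)R = 1925 Ω above and αR = 774.9 Ω below.
Lower section ‖ load = 722.6 Ω.
V_wiper = 27.9 × 722.6/(1925 + 722.6) = 7.61 V.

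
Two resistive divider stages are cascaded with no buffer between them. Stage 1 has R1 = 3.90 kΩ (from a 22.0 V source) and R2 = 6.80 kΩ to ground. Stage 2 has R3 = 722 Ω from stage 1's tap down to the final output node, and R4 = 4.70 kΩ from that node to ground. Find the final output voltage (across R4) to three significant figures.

Stage 2 presents R3+R4 = 5422 Ω as a load on stage 1's tap.
Stage 1's lower leg becomes R2‖(R3+R4) = 3017 Ω, so V_mid = 22.0 × 3017/6917 = 9.595 V.
Stage 2 is itself unloaded: V_out = V_mid × R4/(R3+R4) = 9.595 × 4700/5422 = 8.32 V.

V_out ≈ 8.32 V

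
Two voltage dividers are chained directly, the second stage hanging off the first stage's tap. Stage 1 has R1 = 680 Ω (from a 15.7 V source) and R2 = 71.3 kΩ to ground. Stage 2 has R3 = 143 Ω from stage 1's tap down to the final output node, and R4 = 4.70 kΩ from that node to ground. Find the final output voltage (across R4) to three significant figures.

Stage 2 presents R3+R4 = 4843 Ω as a load on stage 1's tap.
Stage 1's lower leg becomes R2‖(R3+R4) = 4535 Ω, so V_mid = 15.7 × 4535/5215 = 13.65 V.
Stage 2 is itself unloaded: V_out = V_mid × R4/(R3+R4) = 13.65 × 4700/4843 = 13.2 V.

V_out ≈ 13.2 V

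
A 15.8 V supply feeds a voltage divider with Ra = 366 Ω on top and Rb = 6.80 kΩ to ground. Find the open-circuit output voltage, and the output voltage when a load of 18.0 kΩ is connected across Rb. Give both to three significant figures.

Unloaded: 15.0 V; loaded: 14.7 V

Open-circuit: V = 15.8 × 6800/(366 + 6800) = 15.0 V.
With the load, Rb becomes Rb‖R_L = 4935 Ω, so V = 15.8 × 4935/5301 = 14.7 V.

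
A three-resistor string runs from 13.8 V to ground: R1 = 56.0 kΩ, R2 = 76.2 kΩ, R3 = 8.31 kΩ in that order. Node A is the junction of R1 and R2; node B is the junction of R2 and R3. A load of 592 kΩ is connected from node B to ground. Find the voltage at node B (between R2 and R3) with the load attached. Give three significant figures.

V ≈ 0.806 V

At node B, R3 is in parallel with the load: R3‖R_L = 8.195 kΩ.
Below node A the resistance is R2 + (R3‖R_L) = 84.39 kΩ, so V_A = 13.8 × 84.39/140.4 = 8.296 V.
Then V_B = V_A × (R3‖R_L)/(R2 + R3‖R_L) = 8.296 × 8.195/84.39 = 0.806 V.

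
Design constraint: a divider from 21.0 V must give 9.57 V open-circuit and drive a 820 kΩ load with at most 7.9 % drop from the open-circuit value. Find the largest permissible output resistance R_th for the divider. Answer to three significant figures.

R_th ≤ 70.3 kΩ

Loading drop = R_th/(R_th + R_L) ≤ 0.0790, so R_th ≤ R_L · ε/(1−ε) = 820 kΩ × 0.0790/0.9210 = 70.3 kΩ.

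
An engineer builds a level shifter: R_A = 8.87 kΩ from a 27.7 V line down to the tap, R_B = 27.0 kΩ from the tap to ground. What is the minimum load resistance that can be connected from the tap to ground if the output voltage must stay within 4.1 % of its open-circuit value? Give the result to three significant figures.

Output resistance R_th = R_A‖R_B = (8.87 × 27.0)/35.87 = 6.677 kΩ.
The fractional drop is R_th/(R_th + R_L); requiring this ≤ 0.0410 gives R_L ≥ R_th(1/0.0410 − 1) = 6.677 × 23.39 = 156 kΩ.

R_L(min) ≈ 156 kΩ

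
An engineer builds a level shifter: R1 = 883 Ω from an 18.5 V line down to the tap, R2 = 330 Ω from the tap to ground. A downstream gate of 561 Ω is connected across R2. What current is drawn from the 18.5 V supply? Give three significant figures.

R2‖R_L = 207.8 Ω, so the source sees R1 + R2‖R_L = 1091 Ω.
I = 18.5 V / 1091 Ω = 17.0 mA.

I ≈ 17.0 mA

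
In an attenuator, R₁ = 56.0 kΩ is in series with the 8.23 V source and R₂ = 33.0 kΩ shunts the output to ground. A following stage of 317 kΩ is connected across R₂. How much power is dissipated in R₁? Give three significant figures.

P ≈ 0.514 mW

Total resistance from the source is R₁ + (R₂‖R_L) = 85.89 kΩ, so I = 8.23/85.89 kΩ = 0.09582 mA.
P = I²·R₁ = (0.09582 mA)² × 56.0 kΩ = 0.514 mW.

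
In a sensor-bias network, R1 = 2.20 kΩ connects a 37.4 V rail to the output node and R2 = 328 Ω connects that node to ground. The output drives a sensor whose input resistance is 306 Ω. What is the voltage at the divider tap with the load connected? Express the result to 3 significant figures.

V_out ≈ 2.51 V

The load sits in parallel with R2: R2‖R_L = (328 × 306) / (328 + 306) = 158.3 Ω.
V_out = 37.4 × 158.3 / (2200 + 158.3) = 37.4 × 158.3/2358 = 2.51 V.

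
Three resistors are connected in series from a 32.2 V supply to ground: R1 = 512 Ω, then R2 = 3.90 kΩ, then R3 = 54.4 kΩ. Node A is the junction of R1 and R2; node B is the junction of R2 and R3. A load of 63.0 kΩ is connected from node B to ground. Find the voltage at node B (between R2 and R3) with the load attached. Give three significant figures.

At node B, R3 is in parallel with the load: R3‖R_L = 29190 Ω.
Below node A the resistance is R2 + (R3‖R_L) = 33090 Ω, so V_A = 32.2 × 33090/33600 = 31.71 V.
Then V_B = V_A × (R3‖R_L)/(R2 + R3‖R_L) = 31.71 × 29190/33090 = 28.0 V.

V ≈ 28.0 V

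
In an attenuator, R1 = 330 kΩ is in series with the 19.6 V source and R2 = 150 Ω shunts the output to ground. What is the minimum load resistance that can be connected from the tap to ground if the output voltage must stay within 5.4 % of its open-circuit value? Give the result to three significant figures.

R_L(min) ≈ 2.63 kΩ

Output resistance R_th = R1‖R2 = (330000 × 150)/330200 = 149.9 Ω.
The fractional drop is R_th/(R_th + R_L); requiring this ≤ 0.0540 gives R_L ≥ R_th(1/0.0540 − 1) = 149.9 × 17.52 = 2.63 kΩ.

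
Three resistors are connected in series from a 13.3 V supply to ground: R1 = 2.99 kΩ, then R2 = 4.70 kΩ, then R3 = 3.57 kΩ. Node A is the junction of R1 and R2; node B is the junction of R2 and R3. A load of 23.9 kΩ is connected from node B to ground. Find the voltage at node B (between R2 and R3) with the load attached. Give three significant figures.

At node B, R3 is in parallel with the load: R3‖R_L = 3.106 kΩ.
Below node A the resistance is R2 + (R3‖R_L) = 7.806 kΩ, so V_A = 13.3 × 7.806/10.80 = 9.617 V.
Then V_B = V_A × (R3‖R_L)/(R2 + R3‖R_L) = 9.617 × 3.106/7.806 = 3.83 V.

V ≈ 3.83 V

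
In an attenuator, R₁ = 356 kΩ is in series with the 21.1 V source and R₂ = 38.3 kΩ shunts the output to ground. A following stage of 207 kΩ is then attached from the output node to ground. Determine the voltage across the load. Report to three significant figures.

V_out ≈ 1.76 V

The load sits in parallel with R₂: R₂‖R_L = (38.3 × 207) / (38.3 + 207) = 32.32 kΩ.
V_out = 21.1 × 32.32 / (356 + 32.32) = 21.1 × 32.32/388.3 = 1.76 V.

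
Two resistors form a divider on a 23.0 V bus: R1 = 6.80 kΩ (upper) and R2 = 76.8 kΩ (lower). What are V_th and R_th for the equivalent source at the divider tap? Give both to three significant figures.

V_th = 21.1 V, R_th = 6.25 kΩ

V_th is the open-circuit tap voltage: 23.0 × 76.8/(6.80 + 76.8) = 21.1 V.
With the supply zeroed, R1 and R2 appear in parallel from the tap: R_th = R1‖R2 = (6.80 × 76.8)/83.60 = 6.25 kΩ.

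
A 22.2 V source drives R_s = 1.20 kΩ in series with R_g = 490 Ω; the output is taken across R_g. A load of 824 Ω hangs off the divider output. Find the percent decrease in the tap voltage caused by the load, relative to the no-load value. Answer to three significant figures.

29.7 %

The divider's output (Thévenin) resistance is R_s‖R_g = 347.9 Ω.
Fractional drop under load = R_th/(R_th + R_L) = 347.9 / (347.9 + 824) = 0.2969.
So the output falls by 29.7 %.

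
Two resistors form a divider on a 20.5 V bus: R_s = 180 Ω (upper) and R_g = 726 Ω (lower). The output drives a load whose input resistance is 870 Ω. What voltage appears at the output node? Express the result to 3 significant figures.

The load sits in parallel with R_g: R_g‖R_L = (726 × 870) / (726 + 870) = 395.8 Ω.
V_out = 20.5 × 395.8 / (180 + 395.8) = 20.5 × 395.8/575.8 = 14.1 V.
(Unloaded it would have been 16.4 V.)

V_out ≈ 14.1 V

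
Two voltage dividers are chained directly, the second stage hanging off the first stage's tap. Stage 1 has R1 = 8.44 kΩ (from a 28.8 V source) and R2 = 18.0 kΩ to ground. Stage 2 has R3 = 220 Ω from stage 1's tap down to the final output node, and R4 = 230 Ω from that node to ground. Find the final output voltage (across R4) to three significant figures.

Stage 2 presents R3+R4 = 450.0 Ω as a load on stage 1's tap.
Stage 1's lower leg becomes R2‖(R3+R4) = 439.0 Ω, so V_mid = 28.8 × 439.0/8879 = 1.424 V.
Stage 2 is itself unloaded: V_out = V_mid × R4/(R3+R4) = 1.424 × 230/450.0 = 0.728 V.

V_out ≈ 0.728 V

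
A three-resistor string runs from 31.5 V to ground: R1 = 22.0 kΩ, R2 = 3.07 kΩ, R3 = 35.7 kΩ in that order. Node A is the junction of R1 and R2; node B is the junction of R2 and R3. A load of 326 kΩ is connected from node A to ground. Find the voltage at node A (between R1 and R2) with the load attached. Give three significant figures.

V ≈ 19.3 V

Below node A the series string R2+R3 = 38.77 kΩ sits in parallel with the 326 kΩ load: 34.65 kΩ.
V_A = 31.5 × 34.65/(22.0 + 34.65) = 19.3 V.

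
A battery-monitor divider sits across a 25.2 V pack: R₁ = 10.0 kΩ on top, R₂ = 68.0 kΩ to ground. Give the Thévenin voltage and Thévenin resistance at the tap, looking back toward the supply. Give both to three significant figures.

V_th is the open-circuit tap voltage: 25.2 × 68.0/(10.0 + 68.0) = 22.0 V.
With the supply zeroed, R₁ and R₂ appear in parallel from the tap: R_th = R₁‖R₂ = (10.0 × 68.0)/78.00 = 8.72 kΩ.

V_th = 22.0 V, R_th = 8.72 kΩ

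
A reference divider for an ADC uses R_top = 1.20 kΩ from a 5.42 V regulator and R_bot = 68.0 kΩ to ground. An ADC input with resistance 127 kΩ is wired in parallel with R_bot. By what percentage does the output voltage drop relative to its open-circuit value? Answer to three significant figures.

The divider's output (Thévenin) resistance is R_top‖R_bot = 1.179 kΩ.
Fractional drop under load = R_th/(R_th + R_L) = 1.179 / (1.179 + 127) = 0.009200.
So the output falls by 0.920 %.

0.920 %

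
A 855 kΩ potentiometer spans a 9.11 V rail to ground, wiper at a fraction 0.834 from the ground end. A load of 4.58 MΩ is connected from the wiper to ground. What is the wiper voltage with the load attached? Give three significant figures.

V ≈ 7.41 V

The wiper splits the pot into (1−α)R = 141.9 kΩ above and αR = 713.1 kΩ below.
Lower section ‖ load = 617.0 kΩ.
V_wiper = 9.11 × 617.0/(141.9 + 617.0) = 7.41 V.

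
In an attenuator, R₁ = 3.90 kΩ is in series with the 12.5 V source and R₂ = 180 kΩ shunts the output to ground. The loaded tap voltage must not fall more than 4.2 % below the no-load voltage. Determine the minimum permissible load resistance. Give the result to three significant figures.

Output resistance R_th = R₁‖R₂ = (3.90 × 180)/183.9 = 3.817 kΩ.
The fractional drop is R_th/(R_th + R_L); requiring this ≤ 0.0420 gives R_L ≥ R_th(1/0.0420 − 1) = 3.817 × 22.81 = 87.1 kΩ.

R_L(min) ≈ 87.1 kΩ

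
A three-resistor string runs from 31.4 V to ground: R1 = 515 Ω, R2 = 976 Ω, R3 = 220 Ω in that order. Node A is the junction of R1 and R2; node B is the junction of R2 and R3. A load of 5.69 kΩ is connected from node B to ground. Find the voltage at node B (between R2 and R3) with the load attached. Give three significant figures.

At node B, R3 is in parallel with the load: R3‖R_L = 211.8 Ω.
Below node A the resistance is R2 + (R3‖R_L) = 1188 Ω, so V_A = 31.4 × 1188/1703 = 21.90 V.
Then V_B = V_A × (R3‖R_L)/(R2 + R3‖R_L) = 21.90 × 211.8/1188 = 3.91 V.

V ≈ 3.91 V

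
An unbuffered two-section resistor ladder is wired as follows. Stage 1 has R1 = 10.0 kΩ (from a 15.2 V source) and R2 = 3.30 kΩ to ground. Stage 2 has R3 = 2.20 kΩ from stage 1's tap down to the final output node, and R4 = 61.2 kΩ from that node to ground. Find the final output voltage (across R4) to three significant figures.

Stage 2 presents R3+R4 = 63.40 kΩ as a load on stage 1's tap.
Stage 1's lower leg becomes R2‖(R3+R4) = 3.137 kΩ, so V_mid = 15.2 × 3.137/13.14 = 3.629 V.
Stage 2 is itself unloaded: V_out = V_mid × R4/(R3+R4) = 3.629 × 61.2/63.40 = 3.50 V.

V_out ≈ 3.50 V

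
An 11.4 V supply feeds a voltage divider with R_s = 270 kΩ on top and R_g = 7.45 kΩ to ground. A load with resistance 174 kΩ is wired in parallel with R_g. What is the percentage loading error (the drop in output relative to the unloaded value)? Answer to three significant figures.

The divider's output (Thévenin) resistance is R_s‖R_g = 7.250 kΩ.
Fractional drop under load = R_th/(R_th + R_L) = 7.250 / (7.250 + 174) = 0.04000.
So the output falls by 4.00 %.

4.00 %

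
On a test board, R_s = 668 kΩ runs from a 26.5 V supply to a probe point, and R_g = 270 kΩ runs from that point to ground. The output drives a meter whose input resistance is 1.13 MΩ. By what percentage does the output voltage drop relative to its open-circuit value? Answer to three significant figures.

Unloaded V = 26.5 × 270/938.0 = 7.6279 V.
Loaded: R_g‖R_L = 217.9 kΩ, giving V = 26.5 × 217.9/885.9 = 6.5187 V.
Drop = (7.6279 − 6.5187) / 7.6279 = 14.5 %.

14.5 %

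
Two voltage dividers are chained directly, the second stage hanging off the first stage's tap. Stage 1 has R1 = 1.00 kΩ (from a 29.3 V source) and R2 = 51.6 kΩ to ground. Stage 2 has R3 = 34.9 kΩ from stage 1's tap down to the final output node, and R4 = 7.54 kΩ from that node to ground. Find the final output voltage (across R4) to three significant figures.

V_out ≈ 4.99 V

Stage 2 presents R3+R4 = 42.44 kΩ as a load on stage 1's tap.
Stage 1's lower leg becomes R2‖(R3+R4) = 23.29 kΩ, so V_mid = 29.3 × 23.29/24.29 = 28.09 V.
Stage 2 is itself unloaded: V_out = V_mid × R4/(R3+R4) = 28.09 × 7.54/42.44 = 4.99 V.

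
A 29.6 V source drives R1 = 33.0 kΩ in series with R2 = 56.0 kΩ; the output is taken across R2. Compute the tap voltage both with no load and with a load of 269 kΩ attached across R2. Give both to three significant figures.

Open-circuit: V = 29.6 × 56.0/(33.0 + 56.0) = 18.6 V.
With the load, R2 becomes R2‖R_L = 46.35 kΩ, so V = 29.6 × 46.35/79.35 = 17.3 V.

Unloaded: 18.6 V; loaded: 17.3 V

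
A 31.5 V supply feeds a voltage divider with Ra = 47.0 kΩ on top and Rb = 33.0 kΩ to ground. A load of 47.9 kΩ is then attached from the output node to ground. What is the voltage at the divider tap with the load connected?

V_out ≈ 9.25 V

The load sits in parallel with Rb: Rb‖R_L = (33.0 × 47.9) / (33.0 + 47.9) = 19.54 kΩ.
V_out = 31.5 × 19.54 / (47.0 + 19.54) = 31.5 × 19.54/66.54 = 9.25 V.
(Unloaded it would have been 13.0 V.)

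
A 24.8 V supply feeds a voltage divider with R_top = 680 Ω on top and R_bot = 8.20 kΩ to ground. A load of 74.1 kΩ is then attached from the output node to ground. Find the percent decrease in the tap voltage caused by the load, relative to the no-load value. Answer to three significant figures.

0.840 %

The divider's output (Thévenin) resistance is R_top‖R_bot = 627.9 Ω.
Fractional drop under load = R_th/(R_th + R_L) = 627.9 / (627.9 + 74100) = 0.008403.
So the output falls by 0.840 %.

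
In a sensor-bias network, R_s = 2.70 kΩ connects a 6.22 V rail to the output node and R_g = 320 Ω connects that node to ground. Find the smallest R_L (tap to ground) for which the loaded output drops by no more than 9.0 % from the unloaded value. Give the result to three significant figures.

Output resistance R_th = R_s‖R_g = (2700 × 320)/3020 = 286.1 Ω.
The fractional drop is R_th/(R_th + R_L); requiring this ≤ 0.0900 gives R_L ≥ R_th(1/0.0900 − 1) = 286.1 × 10.11 = 2.89 kΩ.

R_L(min) ≈ 2.89 kΩ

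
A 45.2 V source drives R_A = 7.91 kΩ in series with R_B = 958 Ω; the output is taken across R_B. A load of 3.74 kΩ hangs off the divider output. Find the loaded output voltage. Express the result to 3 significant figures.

The load sits in parallel with R_B: R_B‖R_L = (958 × 3740) / (958 + 3740) = 762.6 Ω.
V_out = 45.2 × 762.6 / (7910 + 762.6) = 45.2 × 762.6/8673 = 3.97 V.
(Unloaded it would have been 4.88 V.)

V_out ≈ 3.97 V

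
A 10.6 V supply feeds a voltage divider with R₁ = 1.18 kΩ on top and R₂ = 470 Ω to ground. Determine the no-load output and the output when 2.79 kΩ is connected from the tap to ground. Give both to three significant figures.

Unloaded: 3.02 V; loaded: 2.69 V

Open-circuit: V = 10.6 × 470/(1180 + 470) = 3.02 V.
With the load, R₂ becomes R₂‖R_L = 402.2 Ω, so V = 10.6 × 402.2/1582 = 2.69 V.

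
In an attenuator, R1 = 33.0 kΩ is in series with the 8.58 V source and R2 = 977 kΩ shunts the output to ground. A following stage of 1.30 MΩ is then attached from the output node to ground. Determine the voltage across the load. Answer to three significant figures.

V_out ≈ 8.10 V

The load sits in parallel with R2: R2‖R_L = (977 × 1300) / (977 + 1300) = 557.8 kΩ.
V_out = 8.58 × 557.8 / (33.0 + 557.8) = 8.58 × 557.8/590.8 = 8.10 V.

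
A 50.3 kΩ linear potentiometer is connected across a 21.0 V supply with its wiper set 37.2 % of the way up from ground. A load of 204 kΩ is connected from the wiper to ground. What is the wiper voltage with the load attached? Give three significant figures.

The wiper splits the pot into (1−α)R = 31.59 kΩ above and αR = 18.71 kΩ below.
Lower section ‖ load = 17.14 kΩ.
V_wiper = 21.0 × 17.14/(31.59 + 17.14) = 7.39 V.

V ≈ 7.39 V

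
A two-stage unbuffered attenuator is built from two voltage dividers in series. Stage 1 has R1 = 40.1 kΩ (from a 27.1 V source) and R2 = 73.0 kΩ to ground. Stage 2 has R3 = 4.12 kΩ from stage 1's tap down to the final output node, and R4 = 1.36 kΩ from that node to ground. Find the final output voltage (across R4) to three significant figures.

V_out ≈ 0.759 V

Stage 2 presents R3+R4 = 5.480 kΩ as a load on stage 1's tap.
Stage 1's lower leg becomes R2‖(R3+R4) = 5.097 kΩ, so V_mid = 27.1 × 5.097/45.20 = 3.056 V.
Stage 2 is itself unloaded: V_out = V_mid × R4/(R3+R4) = 3.056 × 1.36/5.480 = 0.759 V.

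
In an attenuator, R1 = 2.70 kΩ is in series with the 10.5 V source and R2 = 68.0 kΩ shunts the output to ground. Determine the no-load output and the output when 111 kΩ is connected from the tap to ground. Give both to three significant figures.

Open-circuit: V = 10.5 × 68.0/(2.70 + 68.0) = 10.1 V.
With the load, R2 becomes R2‖R_L = 42.17 kΩ, so V = 10.5 × 42.17/44.87 = 9.87 V.

Unloaded: 10.1 V; loaded: 9.87 V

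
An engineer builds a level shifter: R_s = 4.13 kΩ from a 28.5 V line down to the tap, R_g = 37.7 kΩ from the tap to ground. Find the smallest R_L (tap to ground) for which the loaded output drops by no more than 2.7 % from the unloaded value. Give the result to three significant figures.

R_L(min) ≈ 134 kΩ

Output resistance R_th = R_s‖R_g = (4.13 × 37.7)/41.83 = 3.722 kΩ.
The fractional drop is R_th/(R_th + R_L); requiring this ≤ 0.0270 gives R_L ≥ R_th(1/0.0270 − 1) = 3.722 × 36.04 = 134 kΩ.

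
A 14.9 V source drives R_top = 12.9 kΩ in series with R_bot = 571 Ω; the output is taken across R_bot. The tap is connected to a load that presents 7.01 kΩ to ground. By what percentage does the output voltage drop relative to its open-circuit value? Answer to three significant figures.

The divider's output (Thévenin) resistance is R_top‖R_bot = 546.8 Ω.
Fractional drop under load = R_th/(R_th + R_L) = 546.8 / (546.8 + 7010) = 0.07236.
So the output falls by 7.24 %.

7.24 %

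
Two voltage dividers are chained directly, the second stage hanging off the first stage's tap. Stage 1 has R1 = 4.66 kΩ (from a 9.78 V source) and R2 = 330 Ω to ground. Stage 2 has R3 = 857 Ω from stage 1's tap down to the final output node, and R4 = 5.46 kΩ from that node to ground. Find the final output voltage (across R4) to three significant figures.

V_out ≈ 0.533 V

Stage 2 presents R3+R4 = 6317 Ω as a load on stage 1's tap.
Stage 1's lower leg becomes R2‖(R3+R4) = 313.6 Ω, so V_mid = 9.78 × 313.6/4974 = 0.6167 V.
Stage 2 is itself unloaded: V_out = V_mid × R4/(R3+R4) = 0.6167 × 5460/6317 = 0.533 V.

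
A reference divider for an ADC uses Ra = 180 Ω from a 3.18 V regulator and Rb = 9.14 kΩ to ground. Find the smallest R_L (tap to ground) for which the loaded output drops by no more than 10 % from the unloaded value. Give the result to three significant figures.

Output resistance R_th = Ra‖Rb = (180 × 9140)/9320 = 176.5 Ω.
The fractional drop is R_th/(R_th + R_L); requiring this ≤ 0.100 gives R_L ≥ R_th(1/0.100 − 1) = 176.5 × 9.000 = 1.59 kΩ.

R_L(min) ≈ 1.59 kΩ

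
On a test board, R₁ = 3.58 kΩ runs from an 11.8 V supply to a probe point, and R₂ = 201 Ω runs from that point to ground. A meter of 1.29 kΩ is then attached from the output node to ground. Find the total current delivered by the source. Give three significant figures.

I ≈ 3.14 mA

R₂‖R_L = 173.9 Ω, so the source sees R₁ + R₂‖R_L = 3754 Ω.
I = 11.8 V / 3754 Ω = 3.14 mA.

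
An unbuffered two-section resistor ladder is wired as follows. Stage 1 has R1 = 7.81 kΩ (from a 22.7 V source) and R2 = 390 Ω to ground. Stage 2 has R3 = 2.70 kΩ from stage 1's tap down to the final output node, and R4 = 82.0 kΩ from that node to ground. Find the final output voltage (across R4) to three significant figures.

Stage 2 presents R3+R4 = 84700 Ω as a load on stage 1's tap.
Stage 1's lower leg becomes R2‖(R3+R4) = 388.2 Ω, so V_mid = 22.7 × 388.2/8198 = 1.075 V.
Stage 2 is itself unloaded: V_out = V_mid × R4/(R3+R4) = 1.075 × 82000/84700 = 1.04 V.

V_out ≈ 1.04 V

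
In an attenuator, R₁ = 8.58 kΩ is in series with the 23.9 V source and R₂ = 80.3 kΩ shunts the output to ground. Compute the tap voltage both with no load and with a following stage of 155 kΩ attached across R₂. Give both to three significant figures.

Open-circuit: V = 23.9 × 80.3/(8.58 + 80.3) = 21.6 V.
With the load, R₂ becomes R₂‖R_L = 52.90 kΩ, so V = 23.9 × 52.90/61.48 = 20.6 V.

Unloaded: 21.6 V; loaded: 20.6 V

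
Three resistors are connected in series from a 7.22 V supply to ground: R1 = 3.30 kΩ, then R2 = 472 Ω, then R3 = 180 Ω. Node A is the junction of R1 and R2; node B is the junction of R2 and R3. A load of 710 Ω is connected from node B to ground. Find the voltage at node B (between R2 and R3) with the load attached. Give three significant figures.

At node B, R3 is in parallel with the load: R3‖R_L = 143.6 Ω.
Below node A the resistance is R2 + (R3‖R_L) = 615.6 Ω, so V_A = 7.22 × 615.6/3916 = 1.135 V.
Then V_B = V_A × (R3‖R_L)/(R2 + R3‖R_L) = 1.135 × 143.6/615.6 = 0.265 V.

V ≈ 0.265 V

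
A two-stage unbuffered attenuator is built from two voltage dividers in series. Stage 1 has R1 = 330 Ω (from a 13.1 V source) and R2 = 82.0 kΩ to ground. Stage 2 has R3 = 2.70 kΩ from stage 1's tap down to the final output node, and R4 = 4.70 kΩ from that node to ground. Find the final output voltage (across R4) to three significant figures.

Stage 2 presents R3+R4 = 7400 Ω as a load on stage 1's tap.
Stage 1's lower leg becomes R2‖(R3+R4) = 6787 Ω, so V_mid = 13.1 × 6787/7117 = 12.49 V.
Stage 2 is itself unloaded: V_out = V_mid × R4/(R3+R4) = 12.49 × 4700/7400 = 7.93 V.

V_out ≈ 7.93 V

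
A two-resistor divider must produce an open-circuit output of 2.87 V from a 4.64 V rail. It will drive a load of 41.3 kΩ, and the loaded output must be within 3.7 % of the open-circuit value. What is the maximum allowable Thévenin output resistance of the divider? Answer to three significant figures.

Loading drop = R_th/(R_th + R_L) ≤ 0.0370, so R_th ≤ R_L · ε/(1−ε) = 41.3 kΩ × 0.0370/0.9630 = 1.59 kΩ.

R_th ≤ 1.59 kΩ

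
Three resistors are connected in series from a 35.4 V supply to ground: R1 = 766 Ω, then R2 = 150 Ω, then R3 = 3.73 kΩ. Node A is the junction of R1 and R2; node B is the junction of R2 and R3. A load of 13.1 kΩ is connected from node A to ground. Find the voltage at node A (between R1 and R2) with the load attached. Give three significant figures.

Below node A the series string R2+R3 = 3880 Ω sits in parallel with the 13100 Ω load: 2993 Ω.
V_A = 35.4 × 2993/(766 + 2993) = 28.2 V.

V ≈ 28.2 V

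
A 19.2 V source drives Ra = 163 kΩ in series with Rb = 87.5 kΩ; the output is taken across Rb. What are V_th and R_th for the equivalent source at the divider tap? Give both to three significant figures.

V_th is the open-circuit tap voltage: 19.2 × 87.5/(163 + 87.5) = 6.71 V.
With the supply zeroed, Ra and Rb appear in parallel from the tap: R_th = Ra‖Rb = (163 × 87.5)/250.5 = 56.9 kΩ.

V_th = 6.71 V, R_th = 56.9 kΩ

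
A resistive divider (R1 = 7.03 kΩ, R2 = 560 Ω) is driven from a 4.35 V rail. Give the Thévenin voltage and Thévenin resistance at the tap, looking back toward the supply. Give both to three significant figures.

V_th is the open-circuit tap voltage: 4.35 × 560/(7030 + 560) = 0.321 V.
With the supply zeroed, R1 and R2 appear in parallel from the tap: R_th = R1‖R2 = (7030 × 560)/7590 = 519 Ω.

V_th = 0.321 V, R_th = 519 Ω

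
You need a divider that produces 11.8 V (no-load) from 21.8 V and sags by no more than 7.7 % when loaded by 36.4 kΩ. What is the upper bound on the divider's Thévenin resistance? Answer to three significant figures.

R_th ≤ 3.04 kΩ

Loading drop = R_th/(R_th + R_L) ≤ 0.0770, so R_th ≤ R_L · ε/(1−ε) = 36.4 kΩ × 0.0770/0.9230 = 3.04 kΩ.
(Any R1, R2 with R2/(R1+R2) = 0.541 and R1‖R2 ≤ 3.04 kΩ will meet the spec.)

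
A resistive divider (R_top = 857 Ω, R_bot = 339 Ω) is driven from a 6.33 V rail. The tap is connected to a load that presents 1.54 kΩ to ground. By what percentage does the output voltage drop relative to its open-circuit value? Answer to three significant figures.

13.6 %

Unloaded V = 6.33 × 339/1196 = 1.7942 V.
Loaded: R_bot‖R_L = 277.8 Ω, giving V = 6.33 × 277.8/1135 = 1.5498 V.
Drop = (1.7942 − 1.5498) / 1.7942 = 13.6 %.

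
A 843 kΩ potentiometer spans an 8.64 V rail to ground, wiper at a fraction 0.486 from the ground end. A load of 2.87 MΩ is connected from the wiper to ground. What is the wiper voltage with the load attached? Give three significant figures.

The wiper splits the pot into (1−α)R = 433.3 kΩ above and αR = 409.7 kΩ below.
Lower section ‖ load = 358.5 kΩ.
V_wiper = 8.64 × 358.5/(433.3 + 358.5) = 3.91 V.

V ≈ 3.91 V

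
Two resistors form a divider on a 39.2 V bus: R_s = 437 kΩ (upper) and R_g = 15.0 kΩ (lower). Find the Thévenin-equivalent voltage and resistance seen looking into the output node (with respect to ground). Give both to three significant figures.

V_th = 1.30 V, R_th = 14.5 kΩ

V_th is the open-circuit tap voltage: 39.2 × 15.0/(437 + 15.0) = 1.30 V.
With the supply zeroed, R_s and R_g appear in parallel from the tap: R_th = R_s‖R_g = (437 × 15.0)/452.0 = 14.5 kΩ.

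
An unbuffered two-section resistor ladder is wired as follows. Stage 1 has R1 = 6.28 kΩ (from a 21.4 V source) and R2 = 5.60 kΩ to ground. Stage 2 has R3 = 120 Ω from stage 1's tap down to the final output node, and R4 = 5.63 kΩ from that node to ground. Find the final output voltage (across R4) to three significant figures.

Stage 2 presents R3+R4 = 5750 Ω as a load on stage 1's tap.
Stage 1's lower leg becomes R2‖(R3+R4) = 2837 Ω, so V_mid = 21.4 × 2837/9117 = 6.659 V.
Stage 2 is itself unloaded: V_out = V_mid × R4/(R3+R4) = 6.659 × 5630/5750 = 6.52 V.

V_out ≈ 6.52 V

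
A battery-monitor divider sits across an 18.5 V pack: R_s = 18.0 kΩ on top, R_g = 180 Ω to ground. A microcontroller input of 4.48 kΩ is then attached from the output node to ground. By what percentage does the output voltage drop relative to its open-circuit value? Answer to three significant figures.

3.83 %

The divider's output (Thévenin) resistance is R_s‖R_g = 178.2 Ω.
Fractional drop under load = R_th/(R_th + R_L) = 178.2 / (178.2 + 4480) = 0.03826.
So the output falls by 3.83 %.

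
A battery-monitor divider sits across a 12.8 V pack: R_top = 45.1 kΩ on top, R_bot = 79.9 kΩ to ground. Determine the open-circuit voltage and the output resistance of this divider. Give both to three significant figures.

V_th = 8.18 V, R_th = 28.8 kΩ

V_th is the open-circuit tap voltage: 12.8 × 79.9/(45.1 + 79.9) = 8.18 V.
With the supply zeroed, R_top and R_bot appear in parallel from the tap: R_th = R_top‖R_bot = (45.1 × 79.9)/125.0 = 28.8 kΩ.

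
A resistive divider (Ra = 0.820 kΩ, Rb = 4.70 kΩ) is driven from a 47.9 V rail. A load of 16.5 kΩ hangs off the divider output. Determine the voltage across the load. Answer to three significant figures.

The load sits in parallel with Rb: Rb‖R_L = (4700 × 16500) / (4700 + 16500) = 3658 Ω.
V_out = 47.9 × 3658 / (820 + 3658) = 47.9 × 3658/4478 = 39.1 V.

V_out ≈ 39.1 V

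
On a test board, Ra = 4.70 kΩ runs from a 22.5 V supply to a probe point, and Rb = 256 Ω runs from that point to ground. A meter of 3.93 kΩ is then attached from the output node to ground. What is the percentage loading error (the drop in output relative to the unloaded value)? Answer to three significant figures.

5.82 %

The divider's output (Thévenin) resistance is Ra‖Rb = 242.8 Ω.
Fractional drop under load = R_th/(R_th + R_L) = 242.8 / (242.8 + 3930) = 0.05818.
So the output falls by 5.82 %.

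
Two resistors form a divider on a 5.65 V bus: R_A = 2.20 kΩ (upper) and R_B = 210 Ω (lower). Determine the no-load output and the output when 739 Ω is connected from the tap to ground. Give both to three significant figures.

Open-circuit: V = 5.65 × 210/(2200 + 210) = 0.492 V.
With the load, R_B becomes R_B‖R_L = 163.5 Ω, so V = 5.65 × 163.5/2364 = 0.391 V.

Unloaded: 0.492 V; loaded: 0.391 V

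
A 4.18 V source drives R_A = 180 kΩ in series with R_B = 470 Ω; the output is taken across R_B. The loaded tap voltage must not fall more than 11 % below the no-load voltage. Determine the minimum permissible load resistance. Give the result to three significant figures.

R_L(min) ≈ 3.79 kΩ

Output resistance R_th = R_A‖R_B = (180000 × 470)/180500 = 468.8 Ω.
The fractional drop is R_th/(R_th + R_L); requiring this ≤ 0.110 gives R_L ≥ R_th(1/0.110 − 1) = 468.8 × 8.091 = 3.79 kΩ.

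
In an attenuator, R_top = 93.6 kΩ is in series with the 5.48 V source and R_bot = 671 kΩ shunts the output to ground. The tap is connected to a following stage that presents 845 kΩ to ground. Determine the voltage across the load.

The load sits in parallel with R_bot: R_bot‖R_L = (671 × 845) / (671 + 845) = 374.0 kΩ.
V_out = 5.48 × 374.0 / (93.6 + 374.0) = 5.48 × 374.0/467.6 = 4.38 V.

V_out ≈ 4.38 V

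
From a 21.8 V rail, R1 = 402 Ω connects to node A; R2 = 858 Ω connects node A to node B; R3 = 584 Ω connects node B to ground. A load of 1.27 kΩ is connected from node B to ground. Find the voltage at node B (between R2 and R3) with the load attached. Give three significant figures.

V ≈ 5.25 V

At node B, R3 is in parallel with the load: R3‖R_L = 400.0 Ω.
Below node A the resistance is R2 + (R3‖R_L) = 1258 Ω, so V_A = 21.8 × 1258/1660 = 16.52 V.
Then V_B = V_A × (R3‖R_L)/(R2 + R3‖R_L) = 16.52 × 400.0/1258 = 5.25 V.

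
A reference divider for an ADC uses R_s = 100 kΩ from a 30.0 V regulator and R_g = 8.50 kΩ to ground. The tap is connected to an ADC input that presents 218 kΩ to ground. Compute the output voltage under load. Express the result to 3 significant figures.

The load sits in parallel with R_g: R_g‖R_L = (8.50 × 218) / (8.50 + 218) = 8.181 kΩ.
V_out = 30.0 × 8.181 / (100 + 8.181) = 30.0 × 8.181/108.2 = 2.27 V.

V_out ≈ 2.27 V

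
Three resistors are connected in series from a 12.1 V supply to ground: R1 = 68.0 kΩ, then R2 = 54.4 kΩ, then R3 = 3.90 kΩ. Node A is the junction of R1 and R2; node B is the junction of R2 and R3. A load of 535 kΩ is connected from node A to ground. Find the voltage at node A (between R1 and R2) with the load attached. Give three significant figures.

Below node A the series string R2+R3 = 58.30 kΩ sits in parallel with the 535 kΩ load: 52.57 kΩ.
V_A = 12.1 × 52.57/(68.0 + 52.57) = 5.28 V.

V ≈ 5.28 V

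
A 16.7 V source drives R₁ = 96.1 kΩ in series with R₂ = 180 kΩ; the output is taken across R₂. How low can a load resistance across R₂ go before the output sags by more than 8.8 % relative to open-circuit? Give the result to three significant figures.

Output resistance R_th = R₁‖R₂ = (96.1 × 180)/276.1 = 62.65 kΩ.
The fractional drop is R_th/(R_th + R_L); requiring this ≤ 0.0880 gives R_L ≥ R_th(1/0.0880 − 1) = 62.65 × 10.36 = 649 kΩ.

R_L(min) ≈ 649 kΩ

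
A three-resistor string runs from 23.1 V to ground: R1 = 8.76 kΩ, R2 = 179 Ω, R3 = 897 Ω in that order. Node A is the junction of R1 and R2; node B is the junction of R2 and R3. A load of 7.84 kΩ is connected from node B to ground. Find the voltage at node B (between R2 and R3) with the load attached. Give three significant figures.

At node B, R3 is in parallel with the load: R3‖R_L = 804.9 Ω.
Below node A the resistance is R2 + (R3‖R_L) = 983.9 Ω, so V_A = 23.1 × 983.9/9744 = 2.333 V.
Then V_B = V_A × (R3‖R_L)/(R2 + R3‖R_L) = 2.333 × 804.9/983.9 = 1.91 V.

V ≈ 1.91 V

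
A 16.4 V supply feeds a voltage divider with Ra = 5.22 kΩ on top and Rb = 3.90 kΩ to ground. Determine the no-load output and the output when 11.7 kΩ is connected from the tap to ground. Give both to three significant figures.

Open-circuit: V = 16.4 × 3.90/(5.22 + 3.90) = 7.01 V.
With the load, Rb becomes Rb‖R_L = 2.925 kΩ, so V = 16.4 × 2.925/8.145 = 5.89 V.

Unloaded: 7.01 V; loaded: 5.89 V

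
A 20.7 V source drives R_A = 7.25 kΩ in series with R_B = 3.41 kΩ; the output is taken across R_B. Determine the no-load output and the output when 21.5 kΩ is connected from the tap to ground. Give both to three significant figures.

Unloaded: 6.62 V; loaded: 5.98 V

Open-circuit: V = 20.7 × 3.41/(7.25 + 3.41) = 6.62 V.
With the load, R_B becomes R_B‖R_L = 2.943 kΩ, so V = 20.7 × 2.943/10.19 = 5.98 V.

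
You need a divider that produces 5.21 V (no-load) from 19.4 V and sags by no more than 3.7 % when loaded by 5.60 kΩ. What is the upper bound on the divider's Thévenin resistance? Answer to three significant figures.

Loading drop = R_th/(R_th + R_L) ≤ 0.0370, so R_th ≤ R_L · ε/(1−ε) = 5.60 kΩ × 0.0370/0.9630 = 215 Ω.
(Any R1, R2 with R2/(R1+R2) = 0.269 and R1‖R2 ≤ 215 Ω will meet the spec.)

R_th ≤ 215 Ω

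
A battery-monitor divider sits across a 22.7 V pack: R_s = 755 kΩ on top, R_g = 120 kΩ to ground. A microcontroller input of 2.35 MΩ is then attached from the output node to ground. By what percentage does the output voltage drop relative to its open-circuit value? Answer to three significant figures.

4.22 %

The divider's output (Thévenin) resistance is R_s‖R_g = 103.5 kΩ.
Fractional drop under load = R_th/(R_th + R_L) = 103.5 / (103.5 + 2350) = 0.04220.
So the output falls by 4.22 %.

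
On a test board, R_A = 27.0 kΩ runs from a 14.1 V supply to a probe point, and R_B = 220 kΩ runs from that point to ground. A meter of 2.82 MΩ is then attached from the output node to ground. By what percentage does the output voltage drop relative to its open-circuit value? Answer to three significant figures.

0.846 %

The divider's output (Thévenin) resistance is R_A‖R_B = 24.05 kΩ.
Fractional drop under load = R_th/(R_th + R_L) = 24.05 / (24.05 + 2820) = 0.008456.
So the output falls by 0.846 %.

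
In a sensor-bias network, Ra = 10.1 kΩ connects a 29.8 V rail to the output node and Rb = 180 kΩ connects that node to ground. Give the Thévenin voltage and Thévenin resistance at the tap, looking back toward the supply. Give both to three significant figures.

V_th = 28.2 V, R_th = 9.56 kΩ

V_th is the open-circuit tap voltage: 29.8 × 180/(10.1 + 180) = 28.2 V.
With the supply zeroed, Ra and Rb appear in parallel from the tap: R_th = Ra‖Rb = (10.1 × 180)/190.1 = 9.56 kΩ.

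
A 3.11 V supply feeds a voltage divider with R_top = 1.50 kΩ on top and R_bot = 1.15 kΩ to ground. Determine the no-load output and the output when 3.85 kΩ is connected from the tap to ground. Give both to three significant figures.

Unloaded: 1.35 V; loaded: 1.15 V

Open-circuit: V = 3.11 × 1.15/(1.50 + 1.15) = 1.35 V.
With the load, R_bot becomes R_bot‖R_L = 0.8855 kΩ, so V = 3.11 × 0.8855/2.385 = 1.15 V.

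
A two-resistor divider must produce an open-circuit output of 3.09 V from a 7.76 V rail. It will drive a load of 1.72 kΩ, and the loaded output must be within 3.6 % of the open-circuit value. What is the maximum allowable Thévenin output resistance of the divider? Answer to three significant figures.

Loading drop = R_th/(R_th + R_L) ≤ 0.0360, so R_th ≤ R_L · ε/(1−ε) = 1.72 kΩ × 0.0360/0.9640 = 64.2 Ω.
(Any R1, R2 with R2/(R1+R2) = 0.398 and R1‖R2 ≤ 64.2 Ω will meet the spec.)

R_th ≤ 64.2 Ω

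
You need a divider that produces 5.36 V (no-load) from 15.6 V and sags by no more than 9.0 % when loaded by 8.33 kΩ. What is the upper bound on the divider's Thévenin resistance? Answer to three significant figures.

Loading drop = R_th/(R_th + R_L) ≤ 0.0900, so R_th ≤ R_L · ε/(1−ε) = 8.33 kΩ × 0.0900/0.9100 = 824 Ω.

R_th ≤ 824 Ω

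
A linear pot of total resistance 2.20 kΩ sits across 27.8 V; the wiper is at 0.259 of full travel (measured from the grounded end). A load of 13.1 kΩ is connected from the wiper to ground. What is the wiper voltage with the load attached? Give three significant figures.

V ≈ 6.98 V

The wiper splits the pot into (1−α)R = 1630 Ω above and αR = 569.8 Ω below.
Lower section ‖ load = 546.0 Ω.
V_wiper = 27.8 × 546.0/(1630 + 546.0) = 6.98 V.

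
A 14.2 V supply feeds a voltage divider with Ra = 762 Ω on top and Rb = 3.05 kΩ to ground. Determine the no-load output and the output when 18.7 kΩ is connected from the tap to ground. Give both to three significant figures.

Open-circuit: V = 14.2 × 3050/(762 + 3050) = 11.4 V.
With the load, Rb becomes Rb‖R_L = 2622 Ω, so V = 14.2 × 2622/3384 = 11.0 V.

Unloaded: 11.4 V; loaded: 11.0 V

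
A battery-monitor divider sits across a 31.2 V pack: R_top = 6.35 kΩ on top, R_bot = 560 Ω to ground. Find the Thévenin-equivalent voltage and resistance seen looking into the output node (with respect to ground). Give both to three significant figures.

V_th = 2.53 V, R_th = 515 Ω

V_th is the open-circuit tap voltage: 31.2 × 560/(6350 + 560) = 2.53 V.
With the supply zeroed, R_top and R_bot appear in parallel from the tap: R_th = R_top‖R_bot = (6350 × 560)/6910 = 515 Ω.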